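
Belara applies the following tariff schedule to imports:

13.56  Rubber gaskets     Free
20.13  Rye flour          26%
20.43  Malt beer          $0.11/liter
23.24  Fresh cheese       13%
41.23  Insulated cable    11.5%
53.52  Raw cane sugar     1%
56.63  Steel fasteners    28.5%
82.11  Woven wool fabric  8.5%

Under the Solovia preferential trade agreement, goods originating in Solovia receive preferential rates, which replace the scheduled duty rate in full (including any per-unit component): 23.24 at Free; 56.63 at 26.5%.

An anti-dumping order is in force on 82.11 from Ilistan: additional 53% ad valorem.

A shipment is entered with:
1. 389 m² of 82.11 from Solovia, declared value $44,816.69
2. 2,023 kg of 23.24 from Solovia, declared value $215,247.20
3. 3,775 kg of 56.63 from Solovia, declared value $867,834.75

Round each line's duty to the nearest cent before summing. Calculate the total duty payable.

$233,785.63

Line 1 (82.11, Solovia, 389 m², $44,816.69):
Base rate for 82.11 is 8.5%.
Origin Solovia is the FTA partner but 82.11 is not on the preference list; base rate stands.
The additional-duty order on 82.11 targets Ilistan, not Solovia; it does not apply.
Duty = $44,816.69 × 8.5% = $3,809.42.
Line 2 (23.24, Solovia, 2,023 kg, $215,247.20):
Base rate for 23.24 is 13%.
Origin Solovia qualifies under the Belara–Solovia agreement and 23.24 is covered: preferential rate Free applies instead.
Duty = $215,247.20 × 0% = $0.00.
Line 3 (56.63, Solovia, 3,775 kg, $867,834.75):
Base rate for 56.63 is 28.5%.
Origin Solovia qualifies under the Belara–Solovia agreement and 56.63 is covered: preferential rate 26.5% applies instead.
Duty = $867,834.75 × 26.5% = $229,976.21.
Total = $3,809.42 + $0.00 + $229,976.21 = $233,785.63.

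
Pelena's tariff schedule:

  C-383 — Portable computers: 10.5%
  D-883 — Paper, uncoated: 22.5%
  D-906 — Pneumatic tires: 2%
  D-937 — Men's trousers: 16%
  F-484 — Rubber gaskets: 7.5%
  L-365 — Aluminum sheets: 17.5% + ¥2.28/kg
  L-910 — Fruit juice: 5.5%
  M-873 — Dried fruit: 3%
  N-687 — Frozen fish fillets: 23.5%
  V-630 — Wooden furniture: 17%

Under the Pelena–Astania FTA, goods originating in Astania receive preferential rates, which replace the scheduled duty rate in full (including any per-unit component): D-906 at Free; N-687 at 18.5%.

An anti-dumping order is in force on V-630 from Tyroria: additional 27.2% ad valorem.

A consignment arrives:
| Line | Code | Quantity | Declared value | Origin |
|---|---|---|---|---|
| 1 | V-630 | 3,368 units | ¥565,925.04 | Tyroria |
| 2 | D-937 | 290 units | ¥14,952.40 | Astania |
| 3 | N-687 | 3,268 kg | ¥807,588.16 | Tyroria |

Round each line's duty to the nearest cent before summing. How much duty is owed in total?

¥442,314.47

Line 1 (V-630, Tyroria, 3,368 units, ¥565,925.04):
Base rate for V-630 is 17%.
Additional duty on V-630 from Tyroria: +27.2%. Applied ad valorem rate: 17% + 27.2% = 44.2%.
Duty = ¥565,925.04 × 44.2% = ¥250,138.87.
Line 2 (D-937, Astania, 290 units, ¥14,952.40):
Base rate for D-937 is 16%.
Origin Astania is the FTA partner but D-937 is not on the preference list; base rate stands.
Duty = ¥14,952.40 × 16% = ¥2,392.38.
Line 3 (N-687, Tyroria, 3,268 kg, ¥807,588.16):
Base rate for N-687 is 23.5%.
N-687 has an FTA preferential rate, but origin Tyroria is not Astania; base rate stands.
Duty = ¥807,588.16 × 23.5% = ¥189,783.22.
Total = ¥250,138.87 + ¥2,392.38 + ¥189,783.22 = ¥442,314.47.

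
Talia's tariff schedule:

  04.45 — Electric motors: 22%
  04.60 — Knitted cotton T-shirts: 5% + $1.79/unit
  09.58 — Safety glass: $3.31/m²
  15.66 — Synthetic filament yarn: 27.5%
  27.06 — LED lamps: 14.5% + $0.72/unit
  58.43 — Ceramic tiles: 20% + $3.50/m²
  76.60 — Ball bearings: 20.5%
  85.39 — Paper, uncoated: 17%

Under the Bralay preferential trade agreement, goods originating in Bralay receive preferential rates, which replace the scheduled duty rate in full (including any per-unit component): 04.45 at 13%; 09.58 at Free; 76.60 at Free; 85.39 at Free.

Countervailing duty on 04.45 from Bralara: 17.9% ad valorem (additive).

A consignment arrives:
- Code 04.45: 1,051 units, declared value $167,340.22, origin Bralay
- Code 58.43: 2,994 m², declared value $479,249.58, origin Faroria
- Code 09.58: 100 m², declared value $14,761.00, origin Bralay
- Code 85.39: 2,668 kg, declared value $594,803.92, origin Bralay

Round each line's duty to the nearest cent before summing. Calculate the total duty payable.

$128,083.15

Line 1 (04.45, Bralay, 1,051 units, $167,340.22):
Base rate for 04.45 is 22%.
Origin Bralay qualifies under the Talia–Bralay agreement and 04.45 is covered: preferential rate 13% applies instead.
The additional-duty order on 04.45 targets Bralara, not Bralay; it does not apply.
Duty = $167,340.22 × 13% = $21,754.23.
Line 2 (58.43, Faroria, 2,994 m², $479,249.58):
Base rate for 58.43 is 20% + $3.50/m².
Duty = $479,249.58 × 20% + 2,994 × $3.50 = $106,328.92.
Line 3 (09.58, Bralay, 100 m², $14,761.00):
Base rate for 09.58 is $3.31/m².
Origin Bralay qualifies under the Talia–Bralay agreement and 09.58 is covered: preferential rate Free applies instead.
Duty = $14,761.00 × 0% = $0.00.
Line 4 (85.39, Bralay, 2,668 kg, $594,803.92):
Base rate for 85.39 is 17%.
Origin Bralay qualifies under the Talia–Bralay agreement and 85.39 is covered: preferential rate Free applies instead.
Duty = $594,803.92 × 0% = $0.00.
Total = $21,754.23 + $106,328.92 + $0.00 + $0.00 = $128,083.15.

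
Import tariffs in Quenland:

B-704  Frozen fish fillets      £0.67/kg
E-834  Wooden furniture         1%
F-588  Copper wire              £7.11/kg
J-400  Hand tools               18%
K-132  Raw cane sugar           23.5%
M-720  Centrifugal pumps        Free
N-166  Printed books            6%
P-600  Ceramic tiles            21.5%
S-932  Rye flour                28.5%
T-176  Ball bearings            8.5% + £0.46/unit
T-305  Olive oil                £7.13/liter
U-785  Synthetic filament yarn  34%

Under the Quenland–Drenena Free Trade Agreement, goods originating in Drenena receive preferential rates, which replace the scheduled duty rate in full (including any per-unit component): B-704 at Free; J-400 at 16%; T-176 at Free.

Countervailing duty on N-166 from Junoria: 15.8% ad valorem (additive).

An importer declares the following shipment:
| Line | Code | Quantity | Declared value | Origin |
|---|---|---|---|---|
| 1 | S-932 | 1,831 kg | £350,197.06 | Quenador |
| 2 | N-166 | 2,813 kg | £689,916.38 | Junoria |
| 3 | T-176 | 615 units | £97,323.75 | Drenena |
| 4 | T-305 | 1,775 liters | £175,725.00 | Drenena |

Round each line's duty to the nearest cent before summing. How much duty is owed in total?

£262,863.68

Line 1 (S-932, Quenador, 1,831 kg, £350,197.06):
Base rate for S-932 is 28.5%.
Duty = £350,197.06 × 28.5% = £99,806.16.
Line 2 (N-166, Junoria, 2,813 kg, £689,916.38):
Base rate for N-166 is 6%.
Additional duty on N-166 from Junoria: +15.8%. Applied ad valorem rate: 6% + 15.8% = 21.8%.
Duty = £689,916.38 × 21.8% = £150,401.77.
Line 3 (T-176, Drenena, 615 units, £97,323.75):
Base rate for T-176 is 8.5% + £0.46/unit.
Origin Drenena qualifies under the Quenland–Drenena agreement and T-176 is covered: preferential rate Free applies instead.
Duty = £97,323.75 × 0% = £0.00.
Line 4 (T-305, Drenena, 1,775 liters, £175,725.00):
Base rate for T-305 is £7.13/liter.
Origin Drenena is the FTA partner but T-305 is not on the preference list; base rate stands.
Duty = 1,775 × £7.13 = £12,655.75.
Total = £99,806.16 + £150,401.77 + £0.00 + £12,655.75 = £262,863.68.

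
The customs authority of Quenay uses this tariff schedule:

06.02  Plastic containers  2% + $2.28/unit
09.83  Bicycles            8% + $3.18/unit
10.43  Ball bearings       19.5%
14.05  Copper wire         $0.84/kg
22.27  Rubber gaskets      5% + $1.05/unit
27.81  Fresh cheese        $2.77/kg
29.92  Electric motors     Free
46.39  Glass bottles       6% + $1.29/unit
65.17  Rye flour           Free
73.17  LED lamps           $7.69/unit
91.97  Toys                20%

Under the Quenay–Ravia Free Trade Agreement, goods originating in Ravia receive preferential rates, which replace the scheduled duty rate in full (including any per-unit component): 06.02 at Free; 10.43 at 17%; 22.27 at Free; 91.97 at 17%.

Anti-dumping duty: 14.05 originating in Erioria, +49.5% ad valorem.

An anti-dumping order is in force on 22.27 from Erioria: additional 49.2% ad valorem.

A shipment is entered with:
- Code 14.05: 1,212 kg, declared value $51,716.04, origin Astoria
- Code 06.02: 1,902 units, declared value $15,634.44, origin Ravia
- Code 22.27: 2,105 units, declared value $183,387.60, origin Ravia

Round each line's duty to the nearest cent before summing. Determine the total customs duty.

$1,018.08

Line 1 (14.05, Astoria, 1,212 kg, $51,716.04):
Base rate for 14.05 is $0.84/kg.
The additional-duty order on 14.05 targets Erioria, not Astoria; it does not apply.
Duty = 1,212 × $0.84 = $1,018.08.
Line 2 (06.02, Ravia, 1,902 units, $15,634.44):
Base rate for 06.02 is 2% + $2.28/unit.
Origin Ravia qualifies under the Quenay–Ravia agreement and 06.02 is covered: preferential rate Free applies instead.
Duty = $15,634.44 × 0% = $0.00.
Line 3 (22.27, Ravia, 2,105 units, $183,387.60):
Base rate for 22.27 is 5% + $1.05/unit.
Origin Ravia qualifies under the Quenay–Ravia agreement and 22.27 is covered: preferential rate Free applies instead.
The additional-duty order on 22.27 targets Erioria, not Ravia; it does not apply.
Duty = $183,387.60 × 0% = $0.00.
Total = $1,018.08 + $0.00 + $0.00 = $1,018.08.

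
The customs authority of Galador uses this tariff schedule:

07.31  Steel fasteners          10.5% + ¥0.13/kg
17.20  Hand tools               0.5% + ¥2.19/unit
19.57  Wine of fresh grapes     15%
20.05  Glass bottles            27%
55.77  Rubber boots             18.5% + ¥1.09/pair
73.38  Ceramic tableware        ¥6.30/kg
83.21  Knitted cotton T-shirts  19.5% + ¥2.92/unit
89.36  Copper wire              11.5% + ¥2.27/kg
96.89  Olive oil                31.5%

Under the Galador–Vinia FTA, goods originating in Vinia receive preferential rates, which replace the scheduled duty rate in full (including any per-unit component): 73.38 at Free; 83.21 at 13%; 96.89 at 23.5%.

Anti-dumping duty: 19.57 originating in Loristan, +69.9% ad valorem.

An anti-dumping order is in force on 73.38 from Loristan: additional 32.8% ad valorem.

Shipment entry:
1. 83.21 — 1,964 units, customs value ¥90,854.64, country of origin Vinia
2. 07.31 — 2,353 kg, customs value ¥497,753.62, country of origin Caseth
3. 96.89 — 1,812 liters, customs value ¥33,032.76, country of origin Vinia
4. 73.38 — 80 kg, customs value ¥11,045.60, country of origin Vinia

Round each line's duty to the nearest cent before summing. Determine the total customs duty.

Line 1 (83.21, Vinia, 1,964 units, ¥90,854.64):
Base rate for 83.21 is 19.5% + ¥2.92/unit.
Origin Vinia qualifies under the Galador–Vinia agreement and 83.21 is covered: preferential rate 13% applies instead.
Duty = ¥90,854.64 × 13% = ¥11,811.10.
Line 2 (07.31, Caseth, 2,353 kg, ¥497,753.62):
Base rate for 07.31 is 10.5% + ¥0.13/kg.
Duty = ¥497,753.62 × 10.5% + 2,353 × ¥0.13 = ¥52,570.02.
Line 3 (96.89, Vinia, 1,812 liters, ¥33,032.76):
Base rate for 96.89 is 31.5%.
Origin Vinia qualifies under the Galador–Vinia agreement and 96.89 is covered: preferential rate 23.5% applies instead.
Duty = ¥33,032.76 × 23.5% = ¥7,762.70.
Line 4 (73.38, Vinia, 80 kg, ¥11,045.60):
Base rate for 73.38 is ¥6.30/kg.
Origin Vinia qualifies under the Galador–Vinia agreement and 73.38 is covered: preferential rate Free applies instead.
The additional-duty order on 73.38 targets Loristan, not Vinia; it does not apply.
Duty = ¥11,045.60 × 0% = ¥0.00.
Total = ¥11,811.10 + ¥52,570.02 + ¥7,762.70 + ¥0.00 = ¥72,143.82.

¥72,143.82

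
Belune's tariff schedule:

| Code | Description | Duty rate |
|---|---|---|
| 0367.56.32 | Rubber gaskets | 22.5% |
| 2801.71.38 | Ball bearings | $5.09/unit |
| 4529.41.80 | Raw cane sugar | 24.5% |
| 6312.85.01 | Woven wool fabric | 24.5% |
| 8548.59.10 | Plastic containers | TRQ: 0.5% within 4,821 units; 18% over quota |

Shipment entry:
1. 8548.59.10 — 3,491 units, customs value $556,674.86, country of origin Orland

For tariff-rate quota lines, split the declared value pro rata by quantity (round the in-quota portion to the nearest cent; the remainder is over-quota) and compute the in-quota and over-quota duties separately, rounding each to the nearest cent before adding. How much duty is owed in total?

Line 1 (8548.59.10, Orland, 3,491 units, $556,674.86):
Code 8548.59.10 is under a tariff-rate quota (threshold 4,821 units). Quantity 3,491 units is within the quota, so the in-quota rate 0.5% applies to the full value.
Duty = $556,674.86 × 0.5% = $2,783.37.

$2,783.37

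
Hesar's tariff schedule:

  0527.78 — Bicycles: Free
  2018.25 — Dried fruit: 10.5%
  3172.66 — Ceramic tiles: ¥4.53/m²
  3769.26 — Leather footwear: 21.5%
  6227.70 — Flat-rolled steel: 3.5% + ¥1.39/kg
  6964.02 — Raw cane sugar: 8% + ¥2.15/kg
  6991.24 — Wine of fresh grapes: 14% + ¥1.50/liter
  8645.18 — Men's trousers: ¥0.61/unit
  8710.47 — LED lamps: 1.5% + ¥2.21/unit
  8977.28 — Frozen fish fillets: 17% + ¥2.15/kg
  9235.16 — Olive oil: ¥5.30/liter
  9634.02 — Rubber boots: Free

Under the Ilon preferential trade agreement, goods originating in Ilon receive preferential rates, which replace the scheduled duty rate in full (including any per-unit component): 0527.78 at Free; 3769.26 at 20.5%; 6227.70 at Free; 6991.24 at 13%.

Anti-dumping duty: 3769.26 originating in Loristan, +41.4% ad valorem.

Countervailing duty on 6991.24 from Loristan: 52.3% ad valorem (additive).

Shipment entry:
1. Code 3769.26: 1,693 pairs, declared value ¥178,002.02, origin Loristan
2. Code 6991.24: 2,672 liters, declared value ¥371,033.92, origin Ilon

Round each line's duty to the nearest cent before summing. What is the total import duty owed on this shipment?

Line 1 (3769.26, Loristan, 1,693 pairs, ¥178,002.02):
Base rate for 3769.26 is 21.5%.
3769.26 has an FTA preferential rate, but origin Loristan is not Ilon; base rate stands.
Additional duty on 3769.26 from Loristan: +41.4%. Applied ad valorem rate: 21.5% + 41.4% = 62.9%.
Duty = ¥178,002.02 × 62.9% = ¥111,963.27.
Line 2 (6991.24, Ilon, 2,672 liters, ¥371,033.92):
Base rate for 6991.24 is 14% + ¥1.50/liter.
Origin Ilon qualifies under the Hesar–Ilon agreement and 6991.24 is covered: preferential rate 13% applies instead.
The additional-duty order on 6991.24 targets Loristan, not Ilon; it does not apply.
Duty = ¥371,033.92 × 13% = ¥48,234.41.
Total = ¥111,963.27 + ¥48,234.41 = ¥160,197.68.

¥160,197.68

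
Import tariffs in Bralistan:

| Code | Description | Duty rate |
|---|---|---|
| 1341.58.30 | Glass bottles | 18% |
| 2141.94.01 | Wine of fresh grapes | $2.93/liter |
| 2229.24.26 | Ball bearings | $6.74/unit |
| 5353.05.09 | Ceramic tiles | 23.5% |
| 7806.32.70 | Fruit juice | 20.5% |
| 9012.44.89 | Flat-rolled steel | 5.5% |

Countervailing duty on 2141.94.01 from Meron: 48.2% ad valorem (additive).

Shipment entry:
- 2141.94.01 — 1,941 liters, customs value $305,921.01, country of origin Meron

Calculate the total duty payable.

Line 1 (2141.94.01, Meron, 1,941 liters, $305,921.01):
Base rate for 2141.94.01 is $2.93/liter.
Additional duty on 2141.94.01 from Meron: +48.2% ad valorem. Applied ad valorem rate = 48.2%.
Duty = $305,921.01 × 48.2% + 1,941 × $2.93 = $153,141.06.

$153,141.06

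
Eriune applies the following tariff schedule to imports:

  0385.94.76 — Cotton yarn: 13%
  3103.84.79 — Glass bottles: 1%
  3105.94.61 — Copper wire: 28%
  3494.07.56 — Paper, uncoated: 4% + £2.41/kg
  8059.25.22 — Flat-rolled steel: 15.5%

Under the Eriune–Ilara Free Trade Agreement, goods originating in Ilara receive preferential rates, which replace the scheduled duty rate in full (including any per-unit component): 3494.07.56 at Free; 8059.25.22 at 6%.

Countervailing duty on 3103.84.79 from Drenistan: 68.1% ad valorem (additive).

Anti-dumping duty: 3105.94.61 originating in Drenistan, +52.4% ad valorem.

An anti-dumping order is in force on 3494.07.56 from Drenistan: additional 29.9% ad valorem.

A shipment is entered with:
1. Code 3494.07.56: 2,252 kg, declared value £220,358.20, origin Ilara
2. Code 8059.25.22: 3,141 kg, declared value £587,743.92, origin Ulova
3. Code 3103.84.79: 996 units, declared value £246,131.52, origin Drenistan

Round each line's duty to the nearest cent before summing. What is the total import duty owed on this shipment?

Line 1 (3494.07.56, Ilara, 2,252 kg, £220,358.20):
Base rate for 3494.07.56 is 4% + £2.41/kg.
Origin Ilara qualifies under the Eriune–Ilara agreement and 3494.07.56 is covered: preferential rate Free applies instead.
The additional-duty order on 3494.07.56 targets Drenistan, not Ilara; it does not apply.
Duty = £220,358.20 × 0% = £0.00.
Line 2 (8059.25.22, Ulova, 3,141 kg, £587,743.92):
Base rate for 8059.25.22 is 15.5%.
8059.25.22 has an FTA preferential rate, but origin Ulova is not Ilara; base rate stands.
Duty = £587,743.92 × 15.5% = £91,100.31.
Line 3 (3103.84.79, Drenistan, 996 units, £246,131.52):
Base rate for 3103.84.79 is 1%.
Additional duty on 3103.84.79 from Drenistan: +68.1%. Applied ad valorem rate: 1% + 68.1% = 69.1%.
Duty = £246,131.52 × 69.1% = £170,076.88.
Total = £0.00 + £91,100.31 + £170,076.88 = £261,177.19.

£261,177.19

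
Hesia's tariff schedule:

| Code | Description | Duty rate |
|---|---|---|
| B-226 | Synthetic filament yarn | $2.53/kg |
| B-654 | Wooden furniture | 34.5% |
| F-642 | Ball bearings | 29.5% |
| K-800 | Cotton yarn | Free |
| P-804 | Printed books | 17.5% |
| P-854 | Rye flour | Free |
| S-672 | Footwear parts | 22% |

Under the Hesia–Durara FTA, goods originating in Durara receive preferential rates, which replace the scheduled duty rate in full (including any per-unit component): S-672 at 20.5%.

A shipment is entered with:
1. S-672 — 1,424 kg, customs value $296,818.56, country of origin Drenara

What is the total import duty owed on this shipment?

$65,300.08

Line 1 (S-672, Drenara, 1,424 kg, $296,818.56):
Base rate for S-672 is 22%.
S-672 has an FTA preferential rate, but origin Drenara is not Durara; base rate stands.
Duty = $296,818.56 × 22% = $65,300.08.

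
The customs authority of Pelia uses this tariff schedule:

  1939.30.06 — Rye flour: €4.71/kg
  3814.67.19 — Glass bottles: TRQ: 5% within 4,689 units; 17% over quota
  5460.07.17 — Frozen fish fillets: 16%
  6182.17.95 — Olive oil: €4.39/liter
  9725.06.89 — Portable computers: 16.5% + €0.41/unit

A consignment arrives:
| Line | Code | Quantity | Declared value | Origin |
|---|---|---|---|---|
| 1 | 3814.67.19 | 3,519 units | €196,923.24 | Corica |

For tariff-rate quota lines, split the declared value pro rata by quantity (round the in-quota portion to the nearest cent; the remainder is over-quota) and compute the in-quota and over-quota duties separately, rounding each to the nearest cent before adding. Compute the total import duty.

Line 1 (3814.67.19, Corica, 3,519 units, €196,923.24):
Code 3814.67.19 is under a tariff-rate quota (threshold 4,689 units). Quantity 3,519 units is within the quota, so the in-quota rate 5% applies to the full value.
Duty = €196,923.24 × 5% = €9,846.16.

€9,846.16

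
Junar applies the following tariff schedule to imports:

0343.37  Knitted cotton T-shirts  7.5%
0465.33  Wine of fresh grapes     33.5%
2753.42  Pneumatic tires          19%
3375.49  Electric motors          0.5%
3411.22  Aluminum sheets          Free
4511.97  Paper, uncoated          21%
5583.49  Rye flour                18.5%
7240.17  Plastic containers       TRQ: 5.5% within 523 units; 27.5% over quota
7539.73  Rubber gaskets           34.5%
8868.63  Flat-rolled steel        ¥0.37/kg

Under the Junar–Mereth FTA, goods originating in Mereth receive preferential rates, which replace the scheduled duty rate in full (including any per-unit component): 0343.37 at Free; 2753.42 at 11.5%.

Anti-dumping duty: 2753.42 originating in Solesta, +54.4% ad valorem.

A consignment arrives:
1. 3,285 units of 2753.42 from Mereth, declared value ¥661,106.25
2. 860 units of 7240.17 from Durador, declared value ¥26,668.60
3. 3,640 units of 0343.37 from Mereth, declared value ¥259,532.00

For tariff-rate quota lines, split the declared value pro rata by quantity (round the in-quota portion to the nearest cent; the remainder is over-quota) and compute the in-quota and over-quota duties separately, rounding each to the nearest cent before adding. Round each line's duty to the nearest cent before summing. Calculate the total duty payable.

Line 1 (2753.42, Mereth, 3,285 units, ¥661,106.25):
Base rate for 2753.42 is 19%.
Origin Mereth qualifies under the Junar–Mereth agreement and 2753.42 is covered: preferential rate 11.5% applies instead.
The additional-duty order on 2753.42 targets Solesta, not Mereth; it does not apply.
Duty = ¥661,106.25 × 11.5% = ¥76,027.22.
Line 2 (7240.17, Durador, 860 units, ¥26,668.60):
Code 7240.17 is under a tariff-rate quota (threshold 523 units). In-quota: 523 units at 5.5%; over-quota: 337 units at 27.5%.
Pro-rata value split: in-quota = ¥26,668.60 × 523/860 = ¥16,218.23; over-quota = ¥26,668.60 − ¥16,218.23 = ¥10,450.37.
In-quota duty = ¥16,218.23 × 5.5% = ¥892.00. Over-quota duty = ¥10,450.37 × 27.5% = ¥2,873.85.
Line duty = ¥892.00 + ¥2,873.85 = ¥3,765.85.
Line 3 (0343.37, Mereth, 3,640 units, ¥259,532.00):
Base rate for 0343.37 is 7.5%.
Origin Mereth qualifies under the Junar–Mereth agreement and 0343.37 is covered: preferential rate Free applies instead.
Duty = ¥259,532.00 × 0% = ¥0.00.
Total = ¥76,027.22 + ¥3,765.85 + ¥0.00 = ¥79,793.07.

¥79,793.07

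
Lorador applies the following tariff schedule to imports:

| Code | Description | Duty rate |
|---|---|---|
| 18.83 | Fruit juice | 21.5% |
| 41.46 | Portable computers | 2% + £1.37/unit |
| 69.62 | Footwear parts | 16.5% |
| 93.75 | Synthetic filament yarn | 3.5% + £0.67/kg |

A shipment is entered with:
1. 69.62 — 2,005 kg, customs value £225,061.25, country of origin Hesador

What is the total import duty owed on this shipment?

£37,135.11

Line 1 (69.62, Hesador, 2,005 kg, £225,061.25):
Base rate for 69.62 is 16.5%.
Duty = £225,061.25 × 16.5% = £37,135.11.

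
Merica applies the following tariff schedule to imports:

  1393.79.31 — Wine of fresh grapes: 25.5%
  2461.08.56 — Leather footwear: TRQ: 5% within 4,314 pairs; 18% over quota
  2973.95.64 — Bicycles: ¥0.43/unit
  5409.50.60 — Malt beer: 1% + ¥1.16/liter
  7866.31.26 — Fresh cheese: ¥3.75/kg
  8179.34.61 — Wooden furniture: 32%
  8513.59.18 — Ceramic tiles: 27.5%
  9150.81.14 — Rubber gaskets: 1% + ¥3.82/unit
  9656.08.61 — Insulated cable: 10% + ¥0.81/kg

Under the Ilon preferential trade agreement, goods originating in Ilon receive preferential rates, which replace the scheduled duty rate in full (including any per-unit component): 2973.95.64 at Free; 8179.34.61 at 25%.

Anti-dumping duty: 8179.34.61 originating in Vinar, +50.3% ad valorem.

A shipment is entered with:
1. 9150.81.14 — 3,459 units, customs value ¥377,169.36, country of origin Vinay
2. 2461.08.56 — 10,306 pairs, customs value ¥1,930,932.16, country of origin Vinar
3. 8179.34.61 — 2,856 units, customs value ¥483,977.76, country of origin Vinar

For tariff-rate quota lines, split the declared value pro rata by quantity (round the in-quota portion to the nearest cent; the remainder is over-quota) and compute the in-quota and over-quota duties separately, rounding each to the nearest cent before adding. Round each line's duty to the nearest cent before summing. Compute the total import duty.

Line 1 (9150.81.14, Vinay, 3,459 units, ¥377,169.36):
Base rate for 9150.81.14 is 1% + ¥3.82/unit.
Duty = ¥377,169.36 × 1% + 3,459 × ¥3.82 = ¥16,985.07.
Line 2 (2461.08.56, Vinar, 10,306 pairs, ¥1,930,932.16):
Code 2461.08.56 is under a tariff-rate quota (threshold 4,314 pairs). In-quota: 4,314 pairs at 5%; over-quota: 5,992 pairs at 18%.
Pro-rata value split: in-quota = ¥1,930,932.16 × 4,314/10,306 = ¥808,271.04; over-quota = ¥1,930,932.16 − ¥808,271.04 = ¥1,122,661.12.
In-quota duty = ¥808,271.04 × 5% = ¥40,413.55. Over-quota duty = ¥1,122,661.12 × 18% = ¥202,079.00.
Line duty = ¥40,413.55 + ¥202,079.00 = ¥242,492.55.
Line 3 (8179.34.61, Vinar, 2,856 units, ¥483,977.76):
Base rate for 8179.34.61 is 32%.
8179.34.61 has an FTA preferential rate, but origin Vinar is not Ilon; base rate stands.
Additional duty on 8179.34.61 from Vinar: +50.3%. Applied ad valorem rate: 32% + 50.3% = 82.3%.
Duty = ¥483,977.76 × 82.3% = ¥398,313.70.
Total = ¥16,985.07 + ¥242,492.55 + ¥398,313.70 = ¥657,791.32.

¥657,791.32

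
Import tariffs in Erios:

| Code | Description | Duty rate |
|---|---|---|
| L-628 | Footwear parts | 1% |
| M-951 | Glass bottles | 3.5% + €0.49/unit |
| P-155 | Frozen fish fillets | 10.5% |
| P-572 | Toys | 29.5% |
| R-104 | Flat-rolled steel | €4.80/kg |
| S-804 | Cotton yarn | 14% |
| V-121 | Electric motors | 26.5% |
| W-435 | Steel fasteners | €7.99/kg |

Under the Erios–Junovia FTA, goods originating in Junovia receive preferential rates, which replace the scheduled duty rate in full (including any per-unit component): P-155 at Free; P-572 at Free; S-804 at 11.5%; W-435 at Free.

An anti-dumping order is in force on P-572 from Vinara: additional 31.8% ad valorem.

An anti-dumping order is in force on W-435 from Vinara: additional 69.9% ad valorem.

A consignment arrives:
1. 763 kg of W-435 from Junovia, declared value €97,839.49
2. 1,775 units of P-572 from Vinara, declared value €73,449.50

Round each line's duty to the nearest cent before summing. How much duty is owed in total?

€45,024.54

Line 1 (W-435, Junovia, 763 kg, €97,839.49):
Base rate for W-435 is €7.99/kg.
Origin Junovia qualifies under the Erios–Junovia agreement and W-435 is covered: preferential rate Free applies instead.
The additional-duty order on W-435 targets Vinara, not Junovia; it does not apply.
Duty = €97,839.49 × 0% = €0.00.
Line 2 (P-572, Vinara, 1,775 units, €73,449.50):
Base rate for P-572 is 29.5%.
P-572 has an FTA preferential rate, but origin Vinara is not Junovia; base rate stands.
Additional duty on P-572 from Vinara: +31.8%. Applied ad valorem rate: 29.5% + 31.8% = 61.3%.
Duty = €73,449.50 × 61.3% = €45,024.54.
Total = €0.00 + €45,024.54 = €45,024.54.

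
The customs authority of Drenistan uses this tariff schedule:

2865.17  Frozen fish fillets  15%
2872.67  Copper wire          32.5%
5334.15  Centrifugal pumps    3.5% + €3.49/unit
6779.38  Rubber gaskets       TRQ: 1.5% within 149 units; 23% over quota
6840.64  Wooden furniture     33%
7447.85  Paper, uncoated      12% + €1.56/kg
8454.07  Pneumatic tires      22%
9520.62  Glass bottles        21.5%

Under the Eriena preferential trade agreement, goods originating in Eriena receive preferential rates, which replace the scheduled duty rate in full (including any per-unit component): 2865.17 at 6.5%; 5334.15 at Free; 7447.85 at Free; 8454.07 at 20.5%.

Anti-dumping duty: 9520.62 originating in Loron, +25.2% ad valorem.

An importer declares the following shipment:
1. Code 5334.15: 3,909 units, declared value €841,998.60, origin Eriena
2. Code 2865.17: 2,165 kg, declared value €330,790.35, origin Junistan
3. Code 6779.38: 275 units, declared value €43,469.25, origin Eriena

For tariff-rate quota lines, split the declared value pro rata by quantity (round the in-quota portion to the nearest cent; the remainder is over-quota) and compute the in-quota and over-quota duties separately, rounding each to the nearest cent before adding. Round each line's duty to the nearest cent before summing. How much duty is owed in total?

€54,552.71

Line 1 (5334.15, Eriena, 3,909 units, €841,998.60):
Base rate for 5334.15 is 3.5% + €3.49/unit.
Origin Eriena qualifies under the Drenistan–Eriena agreement and 5334.15 is covered: preferential rate Free applies instead.
Duty = €841,998.60 × 0% = €0.00.
Line 2 (2865.17, Junistan, 2,165 kg, €330,790.35):
Base rate for 2865.17 is 15%.
2865.17 has an FTA preferential rate, but origin Junistan is not Eriena; base rate stands.
Duty = €330,790.35 × 15% = €49,618.55.
Line 3 (6779.38, Eriena, 275 units, €43,469.25):
Code 6779.38 is under a tariff-rate quota (threshold 149 units). In-quota: 149 units at 1.5%; over-quota: 126 units at 23%.
Pro-rata value split: in-quota = €43,469.25 × 149/275 = €23,552.43; over-quota = €43,469.25 − €23,552.43 = €19,916.82.
In-quota duty = €23,552.43 × 1.5% = €353.29. Over-quota duty = €19,916.82 × 23% = €4,580.87.
Line duty = €353.29 + €4,580.87 = €4,934.16.
Total = €0.00 + €49,618.55 + €4,934.16 = €54,552.71.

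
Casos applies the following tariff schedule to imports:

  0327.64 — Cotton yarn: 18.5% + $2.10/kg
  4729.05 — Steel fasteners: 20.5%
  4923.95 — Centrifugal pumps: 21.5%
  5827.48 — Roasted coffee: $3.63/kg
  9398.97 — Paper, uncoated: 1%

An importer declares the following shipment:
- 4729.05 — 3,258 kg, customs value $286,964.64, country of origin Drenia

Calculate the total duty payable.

Line 1 (4729.05, Drenia, 3,258 kg, $286,964.64):
Base rate for 4729.05 is 20.5%.
Duty = $286,964.64 × 20.5% = $58,827.75.

$58,827.75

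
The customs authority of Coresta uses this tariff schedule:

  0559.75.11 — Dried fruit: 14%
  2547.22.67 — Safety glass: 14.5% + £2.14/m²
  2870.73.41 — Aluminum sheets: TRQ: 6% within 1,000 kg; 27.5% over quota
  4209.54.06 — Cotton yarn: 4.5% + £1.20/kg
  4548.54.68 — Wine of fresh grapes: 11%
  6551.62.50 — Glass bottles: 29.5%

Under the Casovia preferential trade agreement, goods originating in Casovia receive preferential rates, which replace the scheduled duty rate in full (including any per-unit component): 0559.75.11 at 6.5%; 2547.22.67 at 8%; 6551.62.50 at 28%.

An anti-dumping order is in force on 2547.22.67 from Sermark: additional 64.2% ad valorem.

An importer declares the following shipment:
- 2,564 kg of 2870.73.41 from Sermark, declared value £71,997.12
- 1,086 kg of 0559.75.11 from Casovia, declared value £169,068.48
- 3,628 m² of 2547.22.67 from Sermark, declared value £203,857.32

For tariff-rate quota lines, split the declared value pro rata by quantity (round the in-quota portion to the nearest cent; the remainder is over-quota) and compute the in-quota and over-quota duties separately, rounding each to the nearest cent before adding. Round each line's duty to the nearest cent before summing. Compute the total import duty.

Line 1 (2870.73.41, Sermark, 2,564 kg, £71,997.12):
Code 2870.73.41 is under a tariff-rate quota (threshold 1,000 kg). In-quota: 1,000 kg at 6%; over-quota: 1,564 kg at 27.5%.
Pro-rata value split: in-quota = £71,997.12 × 1,000/2,564 = £28,080.00; over-quota = £71,997.12 − £28,080.00 = £43,917.12.
In-quota duty = £28,080.00 × 6% = £1,684.80. Over-quota duty = £43,917.12 × 27.5% = £12,077.21.
Line duty = £1,684.80 + £12,077.21 = £13,762.01.
Line 2 (0559.75.11, Casovia, 1,086 kg, £169,068.48):
Base rate for 0559.75.11 is 14%.
Origin Casovia qualifies under the Coresta–Casovia agreement and 0559.75.11 is covered: preferential rate 6.5% applies instead.
Duty = £169,068.48 × 6.5% = £10,989.45.
Line 3 (2547.22.67, Sermark, 3,628 m², £203,857.32):
Base rate for 2547.22.67 is 14.5% + £2.14/m².
2547.22.67 has an FTA preferential rate, but origin Sermark is not Casovia; base rate stands.
Additional duty on 2547.22.67 from Sermark: +64.2%. Applied ad valorem rate: 14.5% + 64.2% = 78.7%.
Duty = £203,857.32 × 78.7% + 3,628 × £2.14 = £168,199.63.
Total = £13,762.01 + £10,989.45 + £168,199.63 = £192,951.09.

£192,951.09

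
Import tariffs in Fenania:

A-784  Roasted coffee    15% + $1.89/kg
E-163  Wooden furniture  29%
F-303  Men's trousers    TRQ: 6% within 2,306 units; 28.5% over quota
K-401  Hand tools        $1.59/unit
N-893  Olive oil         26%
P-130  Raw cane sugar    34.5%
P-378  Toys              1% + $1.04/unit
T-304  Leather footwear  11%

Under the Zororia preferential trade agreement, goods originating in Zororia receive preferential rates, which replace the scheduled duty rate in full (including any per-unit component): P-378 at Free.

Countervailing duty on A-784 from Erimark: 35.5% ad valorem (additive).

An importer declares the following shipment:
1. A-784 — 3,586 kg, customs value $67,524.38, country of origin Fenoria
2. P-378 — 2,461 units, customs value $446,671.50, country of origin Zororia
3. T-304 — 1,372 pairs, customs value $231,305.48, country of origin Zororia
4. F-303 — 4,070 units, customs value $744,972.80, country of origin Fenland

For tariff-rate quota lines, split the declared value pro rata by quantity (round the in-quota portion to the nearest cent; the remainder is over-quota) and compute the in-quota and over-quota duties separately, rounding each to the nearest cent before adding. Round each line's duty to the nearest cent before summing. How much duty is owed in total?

Line 1 (A-784, Fenoria, 3,586 kg, $67,524.38):
Base rate for A-784 is 15% + $1.89/kg.
The additional-duty order on A-784 targets Erimark, not Fenoria; it does not apply.
Duty = $67,524.38 × 15% + 3,586 × $1.89 = $16,906.20.
Line 2 (P-378, Zororia, 2,461 units, $446,671.50):
Base rate for P-378 is 1% + $1.04/unit.
Origin Zororia qualifies under the Fenania–Zororia agreement and P-378 is covered: preferential rate Free applies instead.
Duty = $446,671.50 × 0% = $0.00.
Line 3 (T-304, Zororia, 1,372 pairs, $231,305.48):
Base rate for T-304 is 11%.
Origin Zororia is the FTA partner but T-304 is not on the preference list; base rate stands.
Duty = $231,305.48 × 11% = $25,443.60.
Line 4 (F-303, Fenland, 4,070 units, $744,972.80):
Code F-303 is under a tariff-rate quota (threshold 2,306 units). In-quota: 2,306 units at 6%; over-quota: 1,764 units at 28.5%.
Pro-rata value split: in-quota = $744,972.80 × 2,306/4,070 = $422,090.24; over-quota = $744,972.80 − $422,090.24 = $322,882.56.
In-quota duty = $422,090.24 × 6% = $25,325.41. Over-quota duty = $322,882.56 × 28.5% = $92,021.53.
Line duty = $25,325.41 + $92,021.53 = $117,346.94.
Total = $16,906.20 + $0.00 + $25,443.60 + $117,346.94 = $159,696.74.

$159,696.74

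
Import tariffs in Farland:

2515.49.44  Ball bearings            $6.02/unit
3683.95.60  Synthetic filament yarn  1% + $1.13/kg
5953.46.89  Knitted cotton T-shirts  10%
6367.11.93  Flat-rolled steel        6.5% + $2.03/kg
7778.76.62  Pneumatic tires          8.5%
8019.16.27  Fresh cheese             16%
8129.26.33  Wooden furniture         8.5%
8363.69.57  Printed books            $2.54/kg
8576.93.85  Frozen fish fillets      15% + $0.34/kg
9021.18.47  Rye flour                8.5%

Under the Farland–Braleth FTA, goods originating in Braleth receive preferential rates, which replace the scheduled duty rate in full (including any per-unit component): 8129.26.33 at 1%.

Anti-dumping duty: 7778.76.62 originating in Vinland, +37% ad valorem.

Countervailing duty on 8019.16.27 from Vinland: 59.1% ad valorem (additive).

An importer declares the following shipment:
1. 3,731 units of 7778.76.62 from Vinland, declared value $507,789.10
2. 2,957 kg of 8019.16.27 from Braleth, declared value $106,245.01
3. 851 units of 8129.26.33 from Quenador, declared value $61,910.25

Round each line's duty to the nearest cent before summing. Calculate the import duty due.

Line 1 (7778.76.62, Vinland, 3,731 units, $507,789.10):
Base rate for 7778.76.62 is 8.5%.
Additional duty on 7778.76.62 from Vinland: +37%. Applied ad valorem rate: 8.5% + 37% = 45.5%.
Duty = $507,789.10 × 45.5% = $231,044.04.
Line 2 (8019.16.27, Braleth, 2,957 kg, $106,245.01):
Base rate for 8019.16.27 is 16%.
Origin Braleth is the FTA partner but 8019.16.27 is not on the preference list; base rate stands.
The additional-duty order on 8019.16.27 targets Vinland, not Braleth; it does not apply.
Duty = $106,245.01 × 16% = $16,999.20.
Line 3 (8129.26.33, Quenador, 851 units, $61,910.25):
Base rate for 8129.26.33 is 8.5%.
8129.26.33 has an FTA preferential rate, but origin Quenador is not Braleth; base rate stands.
Duty = $61,910.25 × 8.5% = $5,262.37.
Total = $231,044.04 + $16,999.20 + $5,262.37 = $253,305.61.

$253,305.61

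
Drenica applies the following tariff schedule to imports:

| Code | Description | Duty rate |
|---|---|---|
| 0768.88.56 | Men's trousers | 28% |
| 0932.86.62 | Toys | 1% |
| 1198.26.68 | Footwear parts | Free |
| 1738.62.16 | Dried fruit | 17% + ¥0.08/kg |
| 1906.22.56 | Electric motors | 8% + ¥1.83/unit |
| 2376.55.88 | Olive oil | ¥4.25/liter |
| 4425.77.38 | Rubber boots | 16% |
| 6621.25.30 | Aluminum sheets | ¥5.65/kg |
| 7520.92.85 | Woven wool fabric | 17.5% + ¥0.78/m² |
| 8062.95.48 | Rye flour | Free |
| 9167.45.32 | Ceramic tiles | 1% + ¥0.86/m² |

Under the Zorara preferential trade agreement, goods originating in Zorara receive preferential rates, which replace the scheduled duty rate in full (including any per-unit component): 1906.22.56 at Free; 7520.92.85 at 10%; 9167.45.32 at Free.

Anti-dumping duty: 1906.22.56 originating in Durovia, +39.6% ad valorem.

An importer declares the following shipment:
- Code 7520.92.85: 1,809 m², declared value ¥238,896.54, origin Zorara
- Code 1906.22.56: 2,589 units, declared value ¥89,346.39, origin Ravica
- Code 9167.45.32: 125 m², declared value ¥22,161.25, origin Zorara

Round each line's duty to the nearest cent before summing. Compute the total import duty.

¥35,775.23

Line 1 (7520.92.85, Zorara, 1,809 m², ¥238,896.54):
Base rate for 7520.92.85 is 17.5% + ¥0.78/m².
Origin Zorara qualifies under the Drenica–Zorara agreement and 7520.92.85 is covered: preferential rate 10% applies instead.
Duty = ¥238,896.54 × 10% = ¥23,889.65.
Line 2 (1906.22.56, Ravica, 2,589 units, ¥89,346.39):
Base rate for 1906.22.56 is 8% + ¥1.83/unit.
1906.22.56 has an FTA preferential rate, but origin Ravica is not Zorara; base rate stands.
The additional-duty order on 1906.22.56 targets Durovia, not Ravica; it does not apply.
Duty = ¥89,346.39 × 8% + 2,589 × ¥1.83 = ¥11,885.58.
Line 3 (9167.45.32, Zorara, 125 m², ¥22,161.25):
Base rate for 9167.45.32 is 1% + ¥0.86/m².
Origin Zorara qualifies under the Drenica–Zorara agreement and 9167.45.32 is covered: preferential rate Free applies instead.
Duty = ¥22,161.25 × 0% = ¥0.00.
Total = ¥23,889.65 + ¥11,885.58 + ¥0.00 = ¥35,775.23.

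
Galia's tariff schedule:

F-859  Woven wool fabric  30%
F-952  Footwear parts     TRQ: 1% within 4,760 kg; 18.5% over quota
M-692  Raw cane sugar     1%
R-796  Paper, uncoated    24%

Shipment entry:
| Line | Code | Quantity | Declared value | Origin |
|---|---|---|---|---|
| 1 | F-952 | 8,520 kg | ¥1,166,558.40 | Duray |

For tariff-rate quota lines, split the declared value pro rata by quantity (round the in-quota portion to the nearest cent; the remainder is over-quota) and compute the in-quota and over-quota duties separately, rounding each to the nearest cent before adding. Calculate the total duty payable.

¥101,758.94

Line 1 (F-952, Duray, 8,520 kg, ¥1,166,558.40):
Code F-952 is under a tariff-rate quota (threshold 4,760 kg). In-quota: 4,760 kg at 1%; over-quota: 3,760 kg at 18.5%.
Pro-rata value split: in-quota = ¥1,166,558.40 × 4,760/8,520 = ¥651,739.20; over-quota = ¥1,166,558.40 − ¥651,739.20 = ¥514,819.20.
In-quota duty = ¥651,739.20 × 1% = ¥6,517.39. Over-quota duty = ¥514,819.20 × 18.5% = ¥95,241.55.
Line duty = ¥6,517.39 + ¥95,241.55 = ¥101,758.94.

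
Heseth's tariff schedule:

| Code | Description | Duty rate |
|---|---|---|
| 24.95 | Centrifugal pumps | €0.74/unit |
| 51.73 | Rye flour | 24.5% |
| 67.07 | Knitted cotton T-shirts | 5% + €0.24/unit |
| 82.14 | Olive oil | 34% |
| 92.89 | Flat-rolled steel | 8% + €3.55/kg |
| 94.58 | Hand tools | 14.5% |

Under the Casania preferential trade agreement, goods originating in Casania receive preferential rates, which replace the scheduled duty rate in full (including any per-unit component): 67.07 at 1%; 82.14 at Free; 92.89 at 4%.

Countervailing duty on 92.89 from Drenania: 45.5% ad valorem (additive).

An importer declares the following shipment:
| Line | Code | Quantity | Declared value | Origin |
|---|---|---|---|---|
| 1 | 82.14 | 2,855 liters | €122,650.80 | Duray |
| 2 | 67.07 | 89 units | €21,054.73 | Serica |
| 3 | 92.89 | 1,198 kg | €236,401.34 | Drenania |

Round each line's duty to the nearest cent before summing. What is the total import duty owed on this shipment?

Line 1 (82.14, Duray, 2,855 liters, €122,650.80):
Base rate for 82.14 is 34%.
82.14 has an FTA preferential rate, but origin Duray is not Casania; base rate stands.
Duty = €122,650.80 × 34% = €41,701.27.
Line 2 (67.07, Serica, 89 units, €21,054.73):
Base rate for 67.07 is 5% + €0.24/unit.
67.07 has an FTA preferential rate, but origin Serica is not Casania; base rate stands.
Duty = €21,054.73 × 5% + 89 × €0.24 = €1,074.10.
Line 3 (92.89, Drenania, 1,198 kg, €236,401.34):
Base rate for 92.89 is 8% + €3.55/kg.
92.89 has an FTA preferential rate, but origin Drenania is not Casania; base rate stands.
Additional duty on 92.89 from Drenania: +45.5%. Applied ad valorem rate: 8% + 45.5% = 53.5%.
Duty = €236,401.34 × 53.5% + 1,198 × €3.55 = €130,727.62.
Total = €41,701.27 + €1,074.10 + €130,727.62 = €173,502.99.

€173,502.99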